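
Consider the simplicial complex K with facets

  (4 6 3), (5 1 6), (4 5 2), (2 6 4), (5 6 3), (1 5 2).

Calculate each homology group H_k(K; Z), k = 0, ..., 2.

K has 6 vertices, 12 edges, 6 triangles.
rank ∂_0 = 0, rank ∂_1 = 5 ⇒ b_0 = 6 − 0 − 5 = 1; all invariant factors of ∂_1 are 1 so no torsion. So H_0 ≅ Z.
rank ∂_1 = 5, rank ∂_2 = 6 ⇒ b_1 = 12 − 5 − 6 = 1; all invariant factors of ∂_2 are 1 so no torsion. So H_1 ≅ Z.
rank ∂_2 = 6, rank ∂_3 = 0 ⇒ b_2 = 6 − 6 − 0 = 0. So H_2 ≅ 0.

H_0 ≅ Z,  H_1 ≅ Z,  H_2 = 0.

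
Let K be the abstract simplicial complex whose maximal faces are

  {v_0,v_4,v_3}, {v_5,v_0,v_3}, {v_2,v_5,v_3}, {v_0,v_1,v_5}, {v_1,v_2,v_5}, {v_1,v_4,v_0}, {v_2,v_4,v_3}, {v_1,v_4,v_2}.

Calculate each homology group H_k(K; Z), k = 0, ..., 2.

H_0 = Z,  H_1 = 0,  H_2 = Z.

Order the vertices as v_0 < v_1 < v_2 < v_3 < v_4 < v_5. Listing each simplex with vertices in this order, K has dimension 2 with simplices:

  0-simplices (6): [v_0], [v_1], [v_2], [v_3], [v_4], [v_5]
  1-simplices (12): [v_0,v_1], [v_0,v_3], [v_0,v_4], [v_0,v_5], [v_1,v_2], [v_1,v_4], [v_1,v_5], [v_2,v_3], [v_2,v_4], [v_2,v_5], [v_3,v_4], [v_3,v_5]
  2-simplices (8): [v_0,v_1,v_4], [v_0,v_1,v_5], [v_0,v_3,v_4], [v_0,v_3,v_5], [v_1,v_2,v_4], [v_1,v_2,v_5], [v_2,v_3,v_4], [v_2,v_3,v_5]

Hence C_0 ≅ Z^6, C_1 ≅ Z^12, C_2 ≅ Z^8.

Boundary ∂_1: C_1 → C_0 is given by ∂[p,q] = [q] − [p].
The 6×12 boundary matrix has rank 5 and Smith normal form diag(1,1,1,1,1).

Boundary ∂_2: C_2 → C_1 maps a triangle to the signed sum of its edges. For instance
  ∂[v_0,v_3,v_5] = [v_3,v_5] − [v_0,v_5] + [v_0,v_3],
  ∂[v_0,v_3,v_4] = [v_3,v_4] − [v_0,v_4] + [v_0,v_3].
This gives a 12×8 integer matrix of rank 7; reducing to Smith normal form yields diagonal entries (1,1,1,1,1,1,1).

From H_k ≅ ker(∂_k) / im(∂_{k+1}) we obtain:

  H_0: rank C_0 − rank ∂_1 = 6 − 5 = 1, and the invariant factors of ∂_1 are all 1, so H_0 ≅ Z.
  H_1: rank ker ∂_1 − rank ∂_2 = (12 − 5) − 7 = 0, and the invariant factors of ∂_2 are all 1, so H_1 ≅ 0.
  H_2: rank ker ∂_2 − rank ∂_3 = (8 − 7) − 0 = 1, and there is no ∂_3, so H_2 ≅ Z.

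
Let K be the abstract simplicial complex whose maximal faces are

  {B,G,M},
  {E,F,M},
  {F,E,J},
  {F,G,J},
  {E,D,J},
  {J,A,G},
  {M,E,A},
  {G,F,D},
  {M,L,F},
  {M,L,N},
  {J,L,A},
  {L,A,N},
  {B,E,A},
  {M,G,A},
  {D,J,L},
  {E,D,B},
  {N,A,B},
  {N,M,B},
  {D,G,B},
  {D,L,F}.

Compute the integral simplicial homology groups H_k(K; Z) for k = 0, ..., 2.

H_0 ≅ Z,  H_1 ≅ Z ⊕ Z/2Z,  H_2 = 0.

Take the total order A < B < D < E < F < G < J < L < M < N on the vertex set. Then K (dimension 2) consists of the simplices:

  0-simplices (10): A, B, D, E, F, G, J, L, M, N
  1-simplices (30): AB, AE, AG, AJ, AL, AM, AN, BD, BE, BG, BM, BN, DE, DF, DG, DJ, DL, EF, EJ, EM, FG, FJ, FL, FM, GJ, GM, JL, LM, LN, MN
  2-simplices (20): ABE, ABN, AEM, AGJ, AGM, AJL, ALN, BDE, BDG, BGM, BMN, DEJ, DFG, DFL, DJL, EFJ, EFM, FGJ, FLM, LMN

giving chain groups C_0 ≅ Z^10, C_1 ≅ Z^30, C_2 ≅ Z^20.

Boundary ∂_1: C_1 → C_0 maps an edge to its endpoints' difference, ∂[p,q] = q − p.
The resulting 10×30 matrix has rank 9, and its Smith normal form has invariant factors (1,1,1,1,1,1,1,1,1).

Boundary ∂_2: C_2 → C_1 maps a triangle to the signed sum of its edges. For instance
  ∂BDE = DE − BE + BD,
  ∂ABE = BE − AE + AB.
The resulting 30×20 matrix has rank 20, and its Smith normal form has invariant factors (1,1,1,1,1,1,1,1,1,1,1,1,1,1,1,1,1,1,1,2).

Reading off H_k = ker ∂_k / im ∂_{k+1}:

  H_0: rank C_0 − rank ∂_1 = 10 − 9 = 1, and the invariant factors of ∂_1 are all 1, so H_0 ≅ Z.
  H_1: rank ker ∂_1 − rank ∂_2 = (30 − 9) − 20 = 1, and ∂_2 has invariant factor 2 > 1, so H_1 ≅ Z ⊕ Z/2Z.
  H_2: rank ker ∂_2 − rank ∂_3 = (20 − 20) − 0 = 0, and there is no ∂_3, so H_2 ≅ 0.

As a check, the Euler characteristic is 10 − 30 + 20 = 0, which agrees with 1 − 1 + 0 = 0.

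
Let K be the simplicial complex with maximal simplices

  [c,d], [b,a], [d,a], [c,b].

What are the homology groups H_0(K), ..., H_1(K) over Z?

Fix the vertex order a < b < c < d and write every simplex with vertices in increasing order. Then dim K = 1 and the simplices of K are:

  0-simplices (4): a, b, c, d
  1-simplices (4): ab, ad, bc, cd

so the chain groups are C_0 ≅ Z^4, C_1 ≅ Z^4.

∂_1: C_1 → C_0 maps an edge to its endpoints' difference, ∂[p,q] = q − p.
The resulting 4×4 matrix has rank 3, and its Smith normal form has invariant factors (1,1,1).

Reading off H_k = ker ∂_k / im ∂_{k+1}:

  H_0: rank C_0 − rank ∂_1 = 4 − 3 = 1, and the invariant factors of ∂_1 are all 1, so H_0 = Z.
  H_1: rank ker ∂_1 − rank ∂_2 = (4 − 3) − 0 = 1, and there is no ∂_2, so H_1 = Z.

H_0 = Z,  H_1 = Z.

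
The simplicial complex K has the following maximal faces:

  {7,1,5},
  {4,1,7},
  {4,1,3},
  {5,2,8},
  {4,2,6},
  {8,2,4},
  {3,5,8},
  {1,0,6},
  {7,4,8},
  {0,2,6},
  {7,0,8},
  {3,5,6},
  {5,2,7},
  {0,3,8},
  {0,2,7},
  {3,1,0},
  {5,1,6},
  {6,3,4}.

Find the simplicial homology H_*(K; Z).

Fix the vertex order 0 < 1 < 2 < 3 < 4 < 5 < 6 < 7 < 8 and write every simplex with vertices in increasing order. Then dim K = 2 and the simplices of K are:

  0-simplices (9): [0], [1], [2], [3], [4], [5], [6], [7], [8]
  1-simplices (27): (27 of them)
  2-simplices (18): [0,1,3], [0,1,6], [0,2,6], [0,2,7], [0,3,8], [0,7,8], [1,3,4], [1,4,7], [1,5,6], [1,5,7], [2,4,6], [2,4,8], [2,5,7], [2,5,8], [3,4,6], [3,5,6], [3,5,8], [4,7,8]

so the chain groups are C_0 ≅ Z^9, C_1 ≅ Z^27, C_2 ≅ Z^18.

The boundary map ∂_1: C_1 → C_0 maps an edge to its endpoints' difference, ∂[p,q] = q − p. For instance
  ∂[5,8] = [8] − [5].
The 9×27 boundary matrix has rank 8 and Smith normal form diag(1,1,1,1,1,1,1,1).

∂_2: C_2 → C_1 acts by ∂[p,q,r] = [q,r] − [p,r] + [p,q]. For instance
  ∂[2,5,8] = [5,8] − [2,8] + [2,5],
  ∂[2,4,6] = [4,6] − [2,6] + [2,4].
This gives a 27×18 integer matrix of rank 18; reducing to Smith normal form yields diagonal entries (1,1,1,1,1,1,1,1,1,1,1,1,1,1,1,1,1,2).

Reading off H_k = ker ∂_k / im ∂_{k+1}:

  H_0: rank C_0 − rank ∂_1 = 9 − 8 = 1, and the invariant factors of ∂_1 are all 1, so H_0 ≅ Z.
  H_1: rank ker ∂_1 − rank ∂_2 = (27 − 8) − 18 = 1, and ∂_2 has invariant factor 2 > 1, so H_1 ≅ Z × Z/2.
  H_2: rank ker ∂_2 − rank ∂_3 = (18 − 18) − 0 = 0, and there is no ∂_3, so H_2 ≅ 0.

As a check, the Euler characteristic is 9 − 27 + 18 = 0, which agrees with 1 − 1 + 0 = 0.
(K is a triangulation of the Klein bottle.)

H_0 = Z,  H_1 = Z × Z/2,  H_2 = 0.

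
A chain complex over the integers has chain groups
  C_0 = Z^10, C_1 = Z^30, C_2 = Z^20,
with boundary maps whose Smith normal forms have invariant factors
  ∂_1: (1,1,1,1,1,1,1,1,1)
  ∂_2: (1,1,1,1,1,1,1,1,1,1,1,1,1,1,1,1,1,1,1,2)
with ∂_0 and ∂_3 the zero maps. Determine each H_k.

H_0: b_0 = 10 − 0 − 9 = 1; torsion from ∂_1 factors > 1: none. So H_0 ≅ Z.
H_1: b_1 = 30 − 9 − 20 = 1; torsion from ∂_2 factors > 1: [2]. So H_1 ≅ Z ⊕ Z/2Z.
H_2: b_2 = 20 − 20 − 0 = 0; torsion from ∂_3 factors > 1: none. So H_2 ≅ 0.

H_0 ≅ Z,  H_1 ≅ Z ⊕ Z/2Z,  H_2 = 0.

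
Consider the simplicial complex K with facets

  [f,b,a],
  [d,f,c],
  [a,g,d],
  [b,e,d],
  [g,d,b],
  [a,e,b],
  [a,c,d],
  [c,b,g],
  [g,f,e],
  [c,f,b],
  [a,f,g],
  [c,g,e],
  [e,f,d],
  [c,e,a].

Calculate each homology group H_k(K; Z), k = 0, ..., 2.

H_0 ≅ Z,  H_1 ≅ Z^2,  H_2 ≅ Z.

Take the total order a < b < c < d < e < f < g on the vertex set. Then K (dimension 2) consists of the simplices:

  0-simplices (7): a, b, c, d, e, f, g
  1-simplices (21): ab, ac, ad, ae, af, ag, bc, bd, be, bf, bg, cd, ce, cf, cg, de, df, dg, ef, eg, fg
  2-simplices (14): abe, abf, acd, ace, adg, afg, bcf, bcg, bde, bdg, cdf, ceg, def, efg

so the chain groups are C_0 ≅ Z^7, C_1 ≅ Z^21, C_2 ≅ Z^14.

Boundary ∂_1: C_1 → C_0 sends each edge [p,q] (with p < q) to q − p. For instance
  ∂cf = f − c.
The 7×21 boundary matrix has rank 6 and Smith normal form diag(1,1,1,1,1,1).

The boundary map ∂_2: C_2 → C_1 acts by ∂[p,q,r] = [q,r] − [p,r] + [p,q]. For instance
  ∂efg = fg − eg + ef,
  ∂abf = bf − af + ab.
The 21×14 boundary matrix has rank 13 and Smith normal form diag(1,1,1,1,1,1,1,1,1,1,1,1,1).

Now H_k = ker ∂_k / im ∂_{k+1}, so:

  H_0: rank C_0 − rank ∂_1 = 7 − 6 = 1, and the invariant factors of ∂_1 are all 1, so H_0 ≅ Z.
  H_1: rank ker ∂_1 − rank ∂_2 = (21 − 6) − 13 = 2, and the invariant factors of ∂_2 are all 1, so H_1 ≅ Z^2.
  H_2: rank ker ∂_2 − rank ∂_3 = (14 − 13) − 0 = 1, and there is no ∂_3, so H_2 ≅ Z.

As a check, the Euler characteristic is 7 − 21 + 14 = 0, which agrees with 1 − 2 + 1 = 0.
(K is a triangulation of the torus T^2.)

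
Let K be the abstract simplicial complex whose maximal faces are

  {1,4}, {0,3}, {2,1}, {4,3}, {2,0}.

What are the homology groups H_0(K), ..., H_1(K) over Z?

Order the vertices as 0 < 1 < 2 < 3 < 4. Listing each simplex with vertices in this order, K has dimension 1 with simplices:

  0-simplices (5): [0], [1], [2], [3], [4]
  1-simplices (5): [0,2], [0,3], [1,2], [1,4], [3,4]

Hence C_0 ≅ Z^5, C_1 ≅ Z^5.

Boundary ∂_1: C_1 → C_0 is given by ∂[p,q] = [q] − [p].
The 5×5 boundary matrix has rank 4 and Smith normal form diag(1,1,1,1).

Reading off H_k = ker ∂_k / im ∂_{k+1}:

  H_0: rank C_0 − rank ∂_1 = 5 − 4 = 1, and the invariant factors of ∂_1 are all 1, so H_0 = Z.
  H_1: rank ker ∂_1 − rank ∂_2 = (5 − 4) − 0 = 1, and there is no ∂_2, so H_1 = Z.

As a check, the Euler characteristic is 5 − 5 = 0, which agrees with 1 − 1 = 0.
(K is a triangulation of the circle S^1.)

H_0 = Z,  H_1 = Z.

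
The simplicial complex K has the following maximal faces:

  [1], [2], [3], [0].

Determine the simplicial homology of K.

H_0 ≅ Z^4.

We work with the vertex ordering 0 < 1 < 2 < 3. The simplices of K, each written with vertices in increasing order, are:

  0-simplices (4): [0], [1], [2], [3]

so the chain groups are C_0 ≅ Z^4.

Now H_k = ker ∂_k / im ∂_{k+1}, so:

  H_0: rank C_0 − rank ∂_1 = 4 − 0 = 4, and there is no ∂_1, so H_0 ≅ Z^4.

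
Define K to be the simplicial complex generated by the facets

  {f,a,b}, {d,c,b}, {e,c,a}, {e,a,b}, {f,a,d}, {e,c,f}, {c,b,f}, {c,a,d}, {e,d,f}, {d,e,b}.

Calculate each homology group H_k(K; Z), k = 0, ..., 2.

H_0 = Z,  H_1 = Z/2,  H_2 = 0.

We work with the vertex ordering a < b < c < d < e < f. The simplices of K, each written with vertices in increasing order, are:

  0-simplices (6): a, b, c, d, e, f
  1-simplices (15): ab, ac, ad, ae, af, bc, bd, be, bf, cd, ce, cf, de, df, ef
  2-simplices (10): abe, abf, acd, ace, adf, bcd, bcf, bde, cef, def

so the chain groups are C_0 ≅ Z^6, C_1 ≅ Z^15, C_2 ≅ Z^10.

∂_1: C_1 → C_0 is given by ∂[p,q] = [q] − [p]. For instance
  ∂de = e − d.
As a 6×15 matrix over Z this has rank 5, with invariant factors (1,1,1,1,1).

∂_2: C_2 → C_1 maps a triangle to the signed sum of its edges. For instance
  ∂bde = de − be + bd,
  ∂cef = ef − cf + ce.
The resulting 15×10 matrix has rank 10, and its Smith normal form has invariant factors (1,1,1,1,1,1,1,1,1,2).

Reading off H_k = ker ∂_k / im ∂_{k+1}:

  H_0: rank C_0 − rank ∂_1 = 6 − 5 = 1, and the invariant factors of ∂_1 are all 1, so H_0 = Z.
  H_1: rank ker ∂_1 − rank ∂_2 = (15 − 5) − 10 = 0, and ∂_2 has invariant factor 2 > 1, so H_1 = Z/2.
  H_2: rank ker ∂_2 − rank ∂_3 = (10 − 10) − 0 = 0, and there is no ∂_3, so H_2 = 0.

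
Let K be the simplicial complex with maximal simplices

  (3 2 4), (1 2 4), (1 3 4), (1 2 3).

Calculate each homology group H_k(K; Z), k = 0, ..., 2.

H_0 ≅ Z,  H_1 = 0,  H_2 ≅ Z.

Fix the vertex order 1 < 2 < 3 < 4 and write every simplex with vertices in increasing order. Then dim K = 2 and the simplices of K are:

  0-simplices (4): [1], [2], [3], [4]
  1-simplices (6): [1,2], [1,3], [1,4], [2,3], [2,4], [3,4]
  2-simplices (4): [1,2,3], [1,2,4], [1,3,4], [2,3,4]

Hence C_0 ≅ Z^4, C_1 ≅ Z^6, C_2 ≅ Z^4.

∂_1: C_1 → C_0 is given by ∂[p,q] = [q] − [p]. For instance
  ∂[2,3] = [3] − [2].
The resulting 4×6 matrix has rank 3, and its Smith normal form has invariant factors (1,1,1).

The boundary map ∂_2: C_2 → C_1 acts by ∂[p,q,r] = [q,r] − [p,r] + [p,q]. For instance
  ∂[2,3,4] = [3,4] − [2,4] + [2,3],
  ∂[1,2,3] = [2,3] − [1,3] + [1,2].
This gives a 6×4 integer matrix of rank 3; reducing to Smith normal form yields diagonal entries (1,1,1).

Reading off H_k = ker ∂_k / im ∂_{k+1}:

  H_0: rank C_0 − rank ∂_1 = 4 − 3 = 1, and the invariant factors of ∂_1 are all 1, so H_0 = Z.
  H_1: rank ker ∂_1 − rank ∂_2 = (6 − 3) − 3 = 0, and the invariant factors of ∂_2 are all 1, so H_1 = 0.
  H_2: rank ker ∂_2 − rank ∂_3 = (4 − 3) − 0 = 1, and there is no ∂_3, so H_2 = Z.

As a check, the Euler characteristic is 4 − 6 + 4 = 2, which agrees with 1 − 0 + 1 = 2.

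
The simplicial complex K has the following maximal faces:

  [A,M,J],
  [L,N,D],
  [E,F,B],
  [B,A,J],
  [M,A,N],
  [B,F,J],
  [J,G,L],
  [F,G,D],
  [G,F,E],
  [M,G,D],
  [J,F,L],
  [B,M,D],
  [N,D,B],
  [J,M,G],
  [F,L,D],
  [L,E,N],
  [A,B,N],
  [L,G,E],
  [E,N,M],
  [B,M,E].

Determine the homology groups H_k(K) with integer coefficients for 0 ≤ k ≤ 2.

We work with the vertex ordering A < B < D < E < F < G < J < L < M < N. The simplices of K, each written with vertices in increasing order, are:

  0-simplices (10): A, B, D, E, F, G, J, L, M, N
  1-simplices (30): AB, AJ, AM, AN, BD, BE, BF, BJ, BM, BN, DF, DG, DL, DM, DN, EF, EG, EL, EM, EN, FG, FJ, FL, GJ, GL, GM, JL, JM, LN, MN
  2-simplices (20): ABJ, ABN, AJM, AMN, BDM, BDN, BEF, BEM, BFJ, DFG, DFL, DGM, DLN, EFG, EGL, ELN, EMN, FJL, GJL, GJM

so the chain groups are C_0 ≅ Z^10, C_1 ≅ Z^30, C_2 ≅ Z^20.

Boundary ∂_1: C_1 → C_0 sends each edge [p,q] (with p < q) to q − p. For instance
  ∂EN = N − E.
The resulting 10×30 matrix has rank 9, and its Smith normal form has invariant factors (1,1,1,1,1,1,1,1,1).

Boundary ∂_2: C_2 → C_1 acts by ∂[p,q,r] = [q,r] − [p,r] + [p,q]. For instance
  ∂ELN = LN − EN + EL,
  ∂BFJ = FJ − BJ + BF.
The 30×20 boundary matrix has rank 20 and Smith normal form diag(1,1,1,1,1,1,1,1,1,1,1,1,1,1,1,1,1,1,1,2).

Reading off H_k = ker ∂_k / im ∂_{k+1}:

  H_0: rank C_0 − rank ∂_1 = 10 − 9 = 1, and the invariant factors of ∂_1 are all 1, so H_0 = Z.
  H_1: rank ker ∂_1 − rank ∂_2 = (30 − 9) − 20 = 1, and ∂_2 has invariant factor 2 > 1, so H_1 = Z ⊕ Z/2Z.
  H_2: rank ker ∂_2 − rank ∂_3 = (20 − 20) − 0 = 0, and there is no ∂_3, so H_2 = 0.

As a check, the Euler characteristic is 10 − 30 + 20 = 0, which agrees with 1 − 1 + 0 = 0.

H_0 ≅ Z,  H_1 ≅ Z ⊕ Z/2Z,  H_2 = 0.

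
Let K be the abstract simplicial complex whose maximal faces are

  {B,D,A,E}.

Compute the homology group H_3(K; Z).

H_3 = 0.

Order the vertices as A < B < D < E. Listing each simplex with vertices in this order, K has dimension 3 with simplices:

  0-simplices (4): A, B, D, E
  1-simplices (6): AB, AD, AE, BD, BE, DE
  2-simplices (4): ABD, ABE, ADE, BDE
  3-simplices (1): ABDE

giving chain groups C_0 ≅ Z^4, C_1 ≅ Z^6, C_2 ≅ Z^4, C_3 ≅ Z^1.

The boundary map ∂_1: C_1 → C_0 maps an edge to its endpoints' difference, ∂[p,q] = q − p. For instance
  ∂DE = E − D.
This gives a 4×6 integer matrix of rank 3; reducing to Smith normal form yields diagonal entries (1,1,1).

Boundary ∂_2: C_2 → C_1 sends each 2-simplex [p,q,r] to [q,r] − [p,r] + [p,q]. For instance
  ∂ABE = BE − AE + AB,
  ∂ADE = DE − AE + AD.
This gives a 6×4 integer matrix of rank 3; reducing to Smith normal form yields diagonal entries (1,1,1).

∂_3: C_3 → C_2 sends each 3-simplex σ to the alternating sum Σ_i (−1)^i (σ with its i-th vertex removed). For instance
  ∂ABDE = BDE − ADE + ABE − ABD.
The 4×1 boundary matrix has rank 1 and Smith normal form diag(1).

From H_k ≅ ker(∂_k) / im(∂_{k+1}) we obtain:

  H_3: rank ker ∂_3 − rank ∂_4 = (1 − 1) − 0 = 0, and there is no ∂_4, so H_3 ≅ 0.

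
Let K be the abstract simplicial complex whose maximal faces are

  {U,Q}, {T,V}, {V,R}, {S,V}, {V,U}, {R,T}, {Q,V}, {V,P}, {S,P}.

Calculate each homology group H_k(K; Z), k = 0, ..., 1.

H_0 ≅ Z,  H_1 ≅ Z^3.

K has 7 vertices, 9 edges.
rank ∂_0 = 0, rank ∂_1 = 6 ⇒ b_0 = 7 − 0 − 6 = 1; all invariant factors of ∂_1 are 1 so no torsion. So H_0 = Z.
rank ∂_1 = 6, rank ∂_2 = 0 ⇒ b_1 = 9 − 6 − 0 = 3. So H_1 = Z^3.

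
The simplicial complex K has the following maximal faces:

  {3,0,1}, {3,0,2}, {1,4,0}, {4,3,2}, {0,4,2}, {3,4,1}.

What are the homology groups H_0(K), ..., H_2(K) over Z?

H_0 ≅ Z,  H_1 = 0,  H_2 ≅ Z.

Order the vertices as 0 < 1 < 2 < 3 < 4. Listing each simplex with vertices in this order, K has dimension 2 with simplices:

  0-simplices (5): [0], [1], [2], [3], [4]
  1-simplices (9): [0,1], [0,2], [0,3], [0,4], [1,3], [1,4], [2,3], [2,4], [3,4]
  2-simplices (6): [0,1,3], [0,1,4], [0,2,3], [0,2,4], [1,3,4], [2,3,4]

so the chain groups are C_0 ≅ Z^5, C_1 ≅ Z^9, C_2 ≅ Z^6.

The boundary map ∂_1: C_1 → C_0 maps an edge to its endpoints' difference, ∂[p,q] = q − p. For instance
  ∂[0,2] = [2] − [0].
The resulting 5×9 matrix has rank 4, and its Smith normal form has invariant factors (1,1,1,1).

∂_2: C_2 → C_1 acts by ∂[p,q,r] = [q,r] − [p,r] + [p,q]. For instance
  ∂[0,1,3] = [1,3] − [0,3] + [0,1],
  ∂[0,2,3] = [2,3] − [0,3] + [0,2].
The 9×6 boundary matrix has rank 5 and Smith normal form diag(1,1,1,1,1).

Now H_k = ker ∂_k / im ∂_{k+1}, so:

  H_0: rank C_0 − rank ∂_1 = 5 − 4 = 1, and the invariant factors of ∂_1 are all 1, so H_0 ≅ Z.
  H_1: rank ker ∂_1 − rank ∂_2 = (9 − 4) − 5 = 0, and the invariant factors of ∂_2 are all 1, so H_1 ≅ 0.
  H_2: rank ker ∂_2 − rank ∂_3 = (6 − 5) − 0 = 1, and there is no ∂_3, so H_2 ≅ Z.

As a check, the Euler characteristic is 5 − 9 + 6 = 2, which agrees with 1 − 0 + 1 = 2.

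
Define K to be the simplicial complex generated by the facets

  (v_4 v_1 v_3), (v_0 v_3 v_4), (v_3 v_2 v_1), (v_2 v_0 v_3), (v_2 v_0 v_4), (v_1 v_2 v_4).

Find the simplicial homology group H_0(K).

Fix the vertex order v_0 < v_1 < v_2 < v_3 < v_4 and write every simplex with vertices in increasing order. Then dim K = 2 and the simplices of K are:

  0-simplices (5): [v_0], [v_1], [v_2], [v_3], [v_4]
  1-simplices (9): [v_0,v_2], [v_0,v_3], [v_0,v_4], [v_1,v_2], [v_1,v_3], [v_1,v_4], [v_2,v_3], [v_2,v_4], [v_3,v_4]
  2-simplices (6): [v_0,v_2,v_3], [v_0,v_2,v_4], [v_0,v_3,v_4], [v_1,v_2,v_3], [v_1,v_2,v_4], [v_1,v_3,v_4]

Hence C_0 ≅ Z^5, C_1 ≅ Z^9, C_2 ≅ Z^6.

Boundary ∂_1: C_1 → C_0 maps an edge to its endpoints' difference, ∂[p,q] = q − p. For instance
  ∂[v_1,v_4] = [v_4] − [v_1].
As a 5×9 matrix over Z this has rank 4, with invariant factors (1,1,1,1).

Boundary ∂_2: C_2 → C_1 acts by ∂[p,q,r] = [q,r] − [p,r] + [p,q]. For instance
  ∂[v_0,v_2,v_4] = [v_2,v_4] − [v_0,v_4] + [v_0,v_2],
  ∂[v_0,v_2,v_3] = [v_2,v_3] − [v_0,v_3] + [v_0,v_2].
As a 9×6 matrix over Z this has rank 5, with invariant factors (1,1,1,1,1).

Reading off H_k = ker ∂_k / im ∂_{k+1}:

  H_0: rank C_0 − rank ∂_1 = 5 − 4 = 1, and the invariant factors of ∂_1 are all 1, so H_0 ≅ Z.

H_0 ≅ Z.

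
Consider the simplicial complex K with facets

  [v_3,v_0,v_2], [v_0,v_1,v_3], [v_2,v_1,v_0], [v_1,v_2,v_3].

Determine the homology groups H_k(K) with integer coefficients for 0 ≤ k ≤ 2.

Fix the vertex order v_0 < v_1 < v_2 < v_3 and write every simplex with vertices in increasing order. Then dim K = 2 and the simplices of K are:

  0-simplices (4): [v_0], [v_1], [v_2], [v_3]
  1-simplices (6): [v_0,v_1], [v_0,v_2], [v_0,v_3], [v_1,v_2], [v_1,v_3], [v_2,v_3]
  2-simplices (4): [v_0,v_1,v_2], [v_0,v_1,v_3], [v_0,v_2,v_3], [v_1,v_2,v_3]

Hence C_0 ≅ Z^4, C_1 ≅ Z^6, C_2 ≅ Z^4.

The boundary map ∂_1: C_1 → C_0 sends each edge [p,q] (with p < q) to q − p. For instance
  ∂[v_2,v_3] = [v_3] − [v_2].
As a 4×6 matrix over Z this has rank 3, with invariant factors (1,1,1).

Boundary ∂_2: C_2 → C_1 sends each 2-simplex [p,q,r] to [q,r] − [p,r] + [p,q]. For instance
  ∂[v_1,v_2,v_3] = [v_2,v_3] − [v_1,v_3] + [v_1,v_2],
  ∂[v_0,v_1,v_2] = [v_1,v_2] − [v_0,v_2] + [v_0,v_1].
The resulting 6×4 matrix has rank 3, and its Smith normal form has invariant factors (1,1,1).

From H_k ≅ ker(∂_k) / im(∂_{k+1}) we obtain:

  H_0: rank C_0 − rank ∂_1 = 4 − 3 = 1, and the invariant factors of ∂_1 are all 1, so H_0 = Z.
  H_1: rank ker ∂_1 − rank ∂_2 = (6 − 3) − 3 = 0, and the invariant factors of ∂_2 are all 1, so H_1 = 0.
  H_2: rank ker ∂_2 − rank ∂_3 = (4 − 3) − 0 = 1, and there is no ∂_3, so H_2 = Z.

As a check, the Euler characteristic is 4 − 6 + 4 = 2, which agrees with 1 − 0 + 1 = 2.
(K is a triangulation of the 2-sphere S^2.)

H_0 ≅ Z,  H_1 = 0,  H_2 ≅ Z.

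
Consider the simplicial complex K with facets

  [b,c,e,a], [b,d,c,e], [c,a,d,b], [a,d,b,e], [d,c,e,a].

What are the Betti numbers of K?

K has 5 vertices, 10 edges, 10 triangles, 5 3-simplices.
rank ∂_0 = 0, rank ∂_1 = 4 ⇒ b_0 = 5 − 0 − 4 = 1; all invariant factors of ∂_1 are 1 so no torsion. So H_0 ≅ Z.
rank ∂_1 = 4, rank ∂_2 = 6 ⇒ b_1 = 10 − 4 − 6 = 0; all invariant factors of ∂_2 are 1 so no torsion. So H_1 ≅ 0.
rank ∂_2 = 6, rank ∂_3 = 4 ⇒ b_2 = 10 − 6 − 4 = 0; all invariant factors of ∂_3 are 1 so no torsion. So H_2 ≅ 0.
rank ∂_3 = 4, rank ∂_4 = 0 ⇒ b_3 = 5 − 4 − 0 = 1. So H_3 ≅ Z.

b_0 = 1, b_1 = 0, b_2 = 0, b_3 = 1.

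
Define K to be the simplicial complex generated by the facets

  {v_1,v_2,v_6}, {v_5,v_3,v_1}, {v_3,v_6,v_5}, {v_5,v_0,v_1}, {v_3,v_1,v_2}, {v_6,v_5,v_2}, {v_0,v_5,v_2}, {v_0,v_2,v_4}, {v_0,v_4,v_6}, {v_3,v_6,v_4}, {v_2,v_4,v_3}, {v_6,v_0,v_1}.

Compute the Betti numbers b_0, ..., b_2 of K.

K has 7 vertices, 18 edges, 12 triangles.
rank ∂_0 = 0, rank ∂_1 = 6 ⇒ b_0 = 7 − 0 − 6 = 1; all invariant factors of ∂_1 are 1 so no torsion. So H_0 = Z.
rank ∂_1 = 6, rank ∂_2 = 12 ⇒ b_1 = 18 − 6 − 12 = 0; ∂_2 has invariant factor(s) [2] giving torsion. So H_1 = Z/2.
rank ∂_2 = 12, rank ∂_3 = 0 ⇒ b_2 = 12 − 12 − 0 = 0. So H_2 = 0.

b_0 = 1, b_1 = 0, b_2 = 0.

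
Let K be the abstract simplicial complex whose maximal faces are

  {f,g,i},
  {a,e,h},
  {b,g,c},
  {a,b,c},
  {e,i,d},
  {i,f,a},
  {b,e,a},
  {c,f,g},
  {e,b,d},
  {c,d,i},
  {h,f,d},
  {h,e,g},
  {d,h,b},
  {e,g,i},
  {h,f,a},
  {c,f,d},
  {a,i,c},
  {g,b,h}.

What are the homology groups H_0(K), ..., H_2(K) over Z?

Order the vertices as a < b < c < d < e < f < g < h < i. Listing each simplex with vertices in this order, K has dimension 2 with simplices:

  0-simplices (9): a, b, c, d, e, f, g, h, i
  1-simplices (27): ab, ac, ae, af, ah, ai, bc, bd, be, bg, bh, cd, cf, cg, ci, de, df, dh, di, eg, eh, ei, fg, fh, fi, gh, gi
  2-simplices (18): abc, abe, aci, aeh, afh, afi, bcg, bde, bdh, bgh, cdf, cdi, cfg, dei, dfh, egh, egi, fgi

so the chain groups are C_0 ≅ Z^9, C_1 ≅ Z^27, C_2 ≅ Z^18.

∂_1: C_1 → C_0 maps an edge to its endpoints' difference, ∂[p,q] = q − p. For instance
  ∂fg = g − f.
As a 9×27 matrix over Z this has rank 8, with invariant factors (1,1,1,1,1,1,1,1).

The boundary map ∂_2: C_2 → C_1 maps a triangle to the signed sum of its edges. For instance
  ∂bdh = dh − bh + bd,
  ∂egi = gi − ei + eg.
The 27×18 boundary matrix has rank 18 and Smith normal form diag(1,1,1,1,1,1,1,1,1,1,1,1,1,1,1,1,1,2).

Now H_k = ker ∂_k / im ∂_{k+1}, so:

  H_0: rank C_0 − rank ∂_1 = 9 − 8 = 1, and the invariant factors of ∂_1 are all 1, so H_0 = Z.
  H_1: rank ker ∂_1 − rank ∂_2 = (27 − 8) − 18 = 1, and ∂_2 has invariant factor 2 > 1, so H_1 = Z × Z/2.
  H_2: rank ker ∂_2 − rank ∂_3 = (18 − 18) − 0 = 0, and there is no ∂_3, so H_2 = 0.

(K is a triangulation of the Klein bottle.)

H_0 = Z,  H_1 = Z × Z/2,  H_2 = 0.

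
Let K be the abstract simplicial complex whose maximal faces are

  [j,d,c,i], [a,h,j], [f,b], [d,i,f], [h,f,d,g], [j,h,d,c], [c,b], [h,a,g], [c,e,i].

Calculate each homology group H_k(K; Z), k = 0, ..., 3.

H_0 = Z,  H_1 = Z,  H_2 = 0,  H_3 = 0.

K has 10 vertices, 22 edges, 15 triangles, 3 3-simplices.
rank ∂_0 = 0, rank ∂_1 = 9 ⇒ b_0 = 10 − 0 − 9 = 1; all invariant factors of ∂_1 are 1 so no torsion. So H_0 ≅ Z.
rank ∂_1 = 9, rank ∂_2 = 12 ⇒ b_1 = 22 − 9 − 12 = 1; all invariant factors of ∂_2 are 1 so no torsion. So H_1 ≅ Z.
rank ∂_2 = 12, rank ∂_3 = 3 ⇒ b_2 = 15 − 12 − 3 = 0; all invariant factors of ∂_3 are 1 so no torsion. So H_2 ≅ 0.
rank ∂_3 = 3, rank ∂_4 = 0 ⇒ b_3 = 3 − 3 − 0 = 0. So H_3 ≅ 0.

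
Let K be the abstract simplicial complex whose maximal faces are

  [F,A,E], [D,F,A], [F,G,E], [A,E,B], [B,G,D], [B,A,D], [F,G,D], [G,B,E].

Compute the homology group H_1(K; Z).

H_1 ≅ 0.

Take the total order A < B < D < E < F < G on the vertex set. Then K (dimension 2) consists of the simplices:

  0-simplices (6): A, B, D, E, F, G
  1-simplices (12): AB, AD, AE, AF, BD, BE, BG, DF, DG, EF, EG, FG
  2-simplices (8): ABD, ABE, ADF, AEF, BDG, BEG, DFG, EFG

so the chain groups are C_0 ≅ Z^6, C_1 ≅ Z^12, C_2 ≅ Z^8.

The boundary map ∂_1: C_1 → C_0 sends each edge [p,q] (with p < q) to q − p.
This gives a 6×12 integer matrix of rank 5; reducing to Smith normal form yields diagonal entries (1,1,1,1,1).

∂_2: C_2 → C_1 maps a triangle to the signed sum of its edges. For instance
  ∂ABD = BD − AD + AB,
  ∂BDG = DG − BG + BD.
This gives a 12×8 integer matrix of rank 7; reducing to Smith normal form yields diagonal entries (1,1,1,1,1,1,1).

Computing H_k = (kernel of ∂_k) / (image of ∂_{k+1}):

  H_1: rank ker ∂_1 − rank ∂_2 = (12 − 5) − 7 = 0, and the invariant factors of ∂_2 are all 1, so H_1 = 0.

(K is a triangulation of the 2-sphere S^2.)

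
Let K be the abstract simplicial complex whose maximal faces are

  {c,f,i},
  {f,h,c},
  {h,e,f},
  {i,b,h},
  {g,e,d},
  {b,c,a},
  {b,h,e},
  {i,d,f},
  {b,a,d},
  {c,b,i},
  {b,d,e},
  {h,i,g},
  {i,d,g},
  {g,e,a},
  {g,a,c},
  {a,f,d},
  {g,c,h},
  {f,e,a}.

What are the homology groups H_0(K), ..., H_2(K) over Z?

H_0 = Z,  H_1 = Z ⊕ Z/2Z,  H_2 = 0.

Take the total order a < b < c < d < e < f < g < h < i on the vertex set. Then K (dimension 2) consists of the simplices:

  0-simplices (9): a, b, c, d, e, f, g, h, i
  1-simplices (27): ab, ac, ad, ae, af, ag, bc, bd, be, bh, bi, cf, cg, ch, ci, de, df, dg, di, ef, eg, eh, fh, fi, gh, gi, hi
  2-simplices (18): abc, abd, acg, adf, aef, aeg, bci, bde, beh, bhi, cfh, cfi, cgh, deg, dfi, dgi, efh, ghi

so the chain groups are C_0 ≅ Z^9, C_1 ≅ Z^27, C_2 ≅ Z^18.

Boundary ∂_1: C_1 → C_0 is given by ∂[p,q] = [q] − [p].
The resulting 9×27 matrix has rank 8, and its Smith normal form has invariant factors (1,1,1,1,1,1,1,1).

∂_2: C_2 → C_1 sends each 2-simplex [p,q,r] to [q,r] − [p,r] + [p,q]. For instance
  ∂beh = eh − bh + be,
  ∂dfi = fi − di + df.
This gives a 27×18 integer matrix of rank 18; reducing to Smith normal form yields diagonal entries (1,1,1,1,1,1,1,1,1,1,1,1,1,1,1,1,1,2).

Computing H_k = (kernel of ∂_k) / (image of ∂_{k+1}):

  H_0: rank C_0 − rank ∂_1 = 9 − 8 = 1, and the invariant factors of ∂_1 are all 1, so H_0 = Z.
  H_1: rank ker ∂_1 − rank ∂_2 = (27 − 8) − 18 = 1, and ∂_2 has invariant factor 2 > 1, so H_1 = Z ⊕ Z/2Z.
  H_2: rank ker ∂_2 − rank ∂_3 = (18 − 18) − 0 = 0, and there is no ∂_3, so H_2 = 0.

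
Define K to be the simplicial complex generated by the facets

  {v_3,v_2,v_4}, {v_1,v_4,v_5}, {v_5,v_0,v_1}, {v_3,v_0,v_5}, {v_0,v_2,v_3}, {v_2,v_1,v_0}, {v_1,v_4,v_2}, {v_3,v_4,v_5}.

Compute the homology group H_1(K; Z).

We work with the vertex ordering v_0 < v_1 < v_2 < v_3 < v_4 < v_5. The simplices of K, each written with vertices in increasing order, are:

  0-simplices (6): [v_0], [v_1], [v_2], [v_3], [v_4], [v_5]
  1-simplices (12): [v_0,v_1], [v_0,v_2], [v_0,v_3], [v_0,v_5], [v_1,v_2], [v_1,v_4], [v_1,v_5], [v_2,v_3], [v_2,v_4], [v_3,v_4], [v_3,v_5], [v_4,v_5]
  2-simplices (8): [v_0,v_1,v_2], [v_0,v_1,v_5], [v_0,v_2,v_3], [v_0,v_3,v_5], [v_1,v_2,v_4], [v_1,v_4,v_5], [v_2,v_3,v_4], [v_3,v_4,v_5]

so the chain groups are C_0 ≅ Z^6, C_1 ≅ Z^12, C_2 ≅ Z^8.

Boundary ∂_1: C_1 → C_0 maps an edge to its endpoints' difference, ∂[p,q] = q − p. For instance
  ∂[v_0,v_5] = [v_5] − [v_0].
The 6×12 boundary matrix has rank 5 and Smith normal form diag(1,1,1,1,1).

The boundary map ∂_2: C_2 → C_1 maps a triangle to the signed sum of its edges. For instance
  ∂[v_0,v_3,v_5] = [v_3,v_5] − [v_0,v_5] + [v_0,v_3],
  ∂[v_0,v_1,v_2] = [v_1,v_2] − [v_0,v_2] + [v_0,v_1].
The resulting 12×8 matrix has rank 7, and its Smith normal form has invariant factors (1,1,1,1,1,1,1).

Now H_k = ker ∂_k / im ∂_{k+1}, so:

  H_1: rank ker ∂_1 − rank ∂_2 = (12 − 5) − 7 = 0, and the invariant factors of ∂_2 are all 1, so H_1 ≅ 0.

(K is a triangulation of the 2-sphere S^2.)

H_1 ≅ 0.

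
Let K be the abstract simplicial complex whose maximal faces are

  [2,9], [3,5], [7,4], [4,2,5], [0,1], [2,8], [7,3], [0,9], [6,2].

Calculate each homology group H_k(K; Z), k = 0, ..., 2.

H_0 ≅ Z,  H_1 ≅ Z,  H_2 = 0.

K has 10 vertices, 11 edges, 1 triangle.
rank ∂_0 = 0, rank ∂_1 = 9 ⇒ b_0 = 10 − 0 − 9 = 1; all invariant factors of ∂_1 are 1 so no torsion. So H_0 = Z.
rank ∂_1 = 9, rank ∂_2 = 1 ⇒ b_1 = 11 − 9 − 1 = 1; all invariant factors of ∂_2 are 1 so no torsion. So H_1 = Z.
rank ∂_2 = 1, rank ∂_3 = 0 ⇒ b_2 = 1 − 1 − 0 = 0. So H_2 = 0.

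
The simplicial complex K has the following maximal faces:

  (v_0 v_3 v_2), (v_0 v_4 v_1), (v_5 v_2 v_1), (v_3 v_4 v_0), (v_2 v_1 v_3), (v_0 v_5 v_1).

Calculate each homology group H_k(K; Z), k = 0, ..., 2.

Take the total order v_0 < v_1 < v_2 < v_3 < v_4 < v_5 on the vertex set. Then K (dimension 2) consists of the simplices:

  0-simplices (6): [v_0], [v_1], [v_2], [v_3], [v_4], [v_5]
  1-simplices (12): [v_0,v_1], [v_0,v_2], [v_0,v_3], [v_0,v_4], [v_0,v_5], [v_1,v_2], [v_1,v_3], [v_1,v_4], [v_1,v_5], [v_2,v_3], [v_2,v_5], [v_3,v_4]
  2-simplices (6): [v_0,v_1,v_4], [v_0,v_1,v_5], [v_0,v_2,v_3], [v_0,v_3,v_4], [v_1,v_2,v_3], [v_1,v_2,v_5]

giving chain groups C_0 ≅ Z^6, C_1 ≅ Z^12, C_2 ≅ Z^6.

∂_1: C_1 → C_0 sends each edge [p,q] (with p < q) to q − p.
The resulting 6×12 matrix has rank 5, and its Smith normal form has invariant factors (1,1,1,1,1).

The boundary map ∂_2: C_2 → C_1 acts by ∂[p,q,r] = [q,r] − [p,r] + [p,q]. For instance
  ∂[v_1,v_2,v_3] = [v_2,v_3] − [v_1,v_3] + [v_1,v_2],
  ∂[v_0,v_1,v_5] = [v_1,v_5] − [v_0,v_5] + [v_0,v_1].
The resulting 12×6 matrix has rank 6, and its Smith normal form has invariant factors (1,1,1,1,1,1).

Reading off H_k = ker ∂_k / im ∂_{k+1}:

  H_0: rank C_0 − rank ∂_1 = 6 − 5 = 1, and the invariant factors of ∂_1 are all 1, so H_0 ≅ Z.
  H_1: rank ker ∂_1 − rank ∂_2 = (12 − 5) − 6 = 1, and the invariant factors of ∂_2 are all 1, so H_1 ≅ Z.
  H_2: rank ker ∂_2 − rank ∂_3 = (6 − 6) − 0 = 0, and there is no ∂_3, so H_2 ≅ 0.

As a check, the Euler characteristic is 6 − 12 + 6 = 0, which agrees with 1 − 1 + 0 = 0.

H_0 ≅ Z,  H_1 ≅ Z,  H_2 = 0.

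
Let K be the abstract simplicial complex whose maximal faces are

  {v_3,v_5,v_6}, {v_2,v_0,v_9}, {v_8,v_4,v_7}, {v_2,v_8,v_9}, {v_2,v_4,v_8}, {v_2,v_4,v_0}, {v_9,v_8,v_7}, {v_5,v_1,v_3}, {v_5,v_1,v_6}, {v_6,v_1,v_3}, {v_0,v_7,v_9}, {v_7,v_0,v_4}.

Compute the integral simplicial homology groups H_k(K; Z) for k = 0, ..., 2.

K has 10 vertices, 18 edges, 12 triangles.
rank ∂_0 = 0, rank ∂_1 = 8 ⇒ b_0 = 10 − 0 − 8 = 2; all invariant factors of ∂_1 are 1 so no torsion. So H_0 = Z^2.
rank ∂_1 = 8, rank ∂_2 = 10 ⇒ b_1 = 18 − 8 − 10 = 0; all invariant factors of ∂_2 are 1 so no torsion. So H_1 = 0.
rank ∂_2 = 10, rank ∂_3 = 0 ⇒ b_2 = 12 − 10 − 0 = 2. So H_2 = Z^2.

H_0 = Z^2,  H_1 = 0,  H_2 = Z^2.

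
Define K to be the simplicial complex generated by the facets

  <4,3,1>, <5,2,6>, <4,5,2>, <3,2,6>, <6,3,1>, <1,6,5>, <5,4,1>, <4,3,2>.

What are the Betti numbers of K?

b_0 = 1, b_1 = 0, b_2 = 1.

Order the vertices as 1 < 2 < 3 < 4 < 5 < 6. Listing each simplex with vertices in this order, K has dimension 2 with simplices:

  0-simplices (6): [1], [2], [3], [4], [5], [6]
  1-simplices (12): [1,3], [1,4], [1,5], [1,6], [2,3], [2,4], [2,5], [2,6], [3,4], [3,6], [4,5], [5,6]
  2-simplices (8): [1,3,4], [1,3,6], [1,4,5], [1,5,6], [2,3,4], [2,3,6], [2,4,5], [2,5,6]

giving chain groups C_0 ≅ Z^6, C_1 ≅ Z^12, C_2 ≅ Z^8.

The boundary map ∂_1: C_1 → C_0 is given by ∂[p,q] = [q] − [p]. For instance
  ∂[5,6] = [6] − [5].
This gives a 6×12 integer matrix of rank 5; reducing to Smith normal form yields diagonal entries (1,1,1,1,1).

Boundary ∂_2: C_2 → C_1 maps a triangle to the signed sum of its edges. For instance
  ∂[2,3,4] = [3,4] − [2,4] + [2,3],
  ∂[2,5,6] = [5,6] − [2,6] + [2,5].
This gives a 12×8 integer matrix of rank 7; reducing to Smith normal form yields diagonal entries (1,1,1,1,1,1,1).

Now H_k = ker ∂_k / im ∂_{k+1}, so:

  H_0: rank C_0 − rank ∂_1 = 6 − 5 = 1, and the invariant factors of ∂_1 are all 1, so H_0 ≅ Z.
  H_1: rank ker ∂_1 − rank ∂_2 = (12 − 5) − 7 = 0, and the invariant factors of ∂_2 are all 1, so H_1 ≅ 0.
  H_2: rank ker ∂_2 − rank ∂_3 = (8 − 7) − 0 = 1, and there is no ∂_3, so H_2 ≅ Z.

Hence the Betti numbers are b_0 = 1, b_1 = 0, b_2 = 1.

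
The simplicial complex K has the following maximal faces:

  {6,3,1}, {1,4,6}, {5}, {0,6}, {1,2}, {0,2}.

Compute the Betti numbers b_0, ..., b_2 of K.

b_0 = 2, b_1 = 1, b_2 = 0.

Take the total order 0 < 1 < 2 < 3 < 4 < 5 < 6 on the vertex set. Then K (dimension 2) consists of the simplices:

  0-simplices (7): [0], [1], [2], [3], [4], [5], [6]
  1-simplices (8): [0,2], [0,6], [1,2], [1,3], [1,4], [1,6], [3,6], [4,6]
  2-simplices (2): [1,3,6], [1,4,6]

giving chain groups C_0 ≅ Z^7, C_1 ≅ Z^8, C_2 ≅ Z^2.

∂_1: C_1 → C_0 sends each edge [p,q] (with p < q) to q − p. For instance
  ∂[1,3] = [3] − [1].
As a 7×8 matrix over Z this has rank 5, with invariant factors (1,1,1,1,1).

Boundary ∂_2: C_2 → C_1 acts by ∂[p,q,r] = [q,r] − [p,r] + [p,q]. For instance
  ∂[1,3,6] = [3,6] − [1,6] + [1,3],
  ∂[1,4,6] = [4,6] − [1,6] + [1,4].
This gives a 8×2 integer matrix of rank 2; reducing to Smith normal form yields diagonal entries (1,1).

Now H_k = ker ∂_k / im ∂_{k+1}, so:

  H_0: rank C_0 − rank ∂_1 = 7 − 5 = 2, and the invariant factors of ∂_1 are all 1, so H_0 = Z^2.
  H_1: rank ker ∂_1 − rank ∂_2 = (8 − 5) − 2 = 1, and the invariant factors of ∂_2 are all 1, so H_1 = Z.
  H_2: rank ker ∂_2 − rank ∂_3 = (2 − 2) − 0 = 0, and there is no ∂_3, so H_2 = 0.

Hence the Betti numbers are b_0 = 2, b_1 = 1, b_2 = 0.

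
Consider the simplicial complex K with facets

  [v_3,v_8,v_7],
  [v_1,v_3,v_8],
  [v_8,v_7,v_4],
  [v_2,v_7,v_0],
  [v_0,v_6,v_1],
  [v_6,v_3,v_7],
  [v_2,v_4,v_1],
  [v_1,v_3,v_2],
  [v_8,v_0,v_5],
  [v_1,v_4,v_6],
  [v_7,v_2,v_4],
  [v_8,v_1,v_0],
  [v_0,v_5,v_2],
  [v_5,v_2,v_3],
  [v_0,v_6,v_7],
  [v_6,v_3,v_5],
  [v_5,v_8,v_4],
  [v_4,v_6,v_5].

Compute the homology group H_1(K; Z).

We work with the vertex ordering v_0 < v_1 < v_2 < v_3 < v_4 < v_5 < v_6 < v_7 < v_8. The simplices of K, each written with vertices in increasing order, are:

  0-simplices (9): [v_0], [v_1], [v_2], [v_3], [v_4], [v_5], [v_6], [v_7], [v_8]
  1-simplices (27): (27 of them)
  2-simplices (18): (18 of them)

so the chain groups are C_0 ≅ Z^9, C_1 ≅ Z^27, C_2 ≅ Z^18.

The boundary map ∂_1: C_1 → C_0 maps an edge to its endpoints' difference, ∂[p,q] = q − p. For instance
  ∂[v_0,v_2] = [v_2] − [v_0].
As a 9×27 matrix over Z this has rank 8, with invariant factors (1,1,1,1,1,1,1,1).

Boundary ∂_2: C_2 → C_1 sends each 2-simplex [p,q,r] to [q,r] − [p,r] + [p,q]. For instance
  ∂[v_2,v_4,v_7] = [v_4,v_7] − [v_2,v_7] + [v_2,v_4],
  ∂[v_0,v_1,v_8] = [v_1,v_8] − [v_0,v_8] + [v_0,v_1].
As a 27×18 matrix over Z this has rank 17, with invariant factors (1,1,1,1,1,1,1,1,1,1,1,1,1,1,1,1,1).

Now H_k = ker ∂_k / im ∂_{k+1}, so:

  H_1: rank ker ∂_1 − rank ∂_2 = (27 − 8) − 17 = 2, and the invariant factors of ∂_2 are all 1, so H_1 = Z^2.

H_1 = Z^2.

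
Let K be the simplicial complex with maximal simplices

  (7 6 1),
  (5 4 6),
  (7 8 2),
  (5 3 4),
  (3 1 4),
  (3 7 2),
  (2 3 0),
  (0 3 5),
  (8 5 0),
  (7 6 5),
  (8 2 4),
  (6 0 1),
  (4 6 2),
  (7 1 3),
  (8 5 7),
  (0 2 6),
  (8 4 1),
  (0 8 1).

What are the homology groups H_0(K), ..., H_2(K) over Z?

Order the vertices as 0 < 1 < 2 < 3 < 4 < 5 < 6 < 7 < 8. Listing each simplex with vertices in this order, K has dimension 2 with simplices:

  0-simplices (9): [0], [1], [2], [3], [4], [5], [6], [7], [8]
  1-simplices (27): (27 of them)
  2-simplices (18): [0,1,6], [0,1,8], [0,2,3], [0,2,6], [0,3,5], [0,5,8], [1,3,4], [1,3,7], [1,4,8], [1,6,7], [2,3,7], [2,4,6], [2,4,8], [2,7,8], [3,4,5], [4,5,6], [5,6,7], [5,7,8]

giving chain groups C_0 ≅ Z^9, C_1 ≅ Z^27, C_2 ≅ Z^18.

Boundary ∂_1: C_1 → C_0 maps an edge to its endpoints' difference, ∂[p,q] = q − p.
The 9×27 boundary matrix has rank 8 and Smith normal form diag(1,1,1,1,1,1,1,1).

∂_2: C_2 → C_1 acts by ∂[p,q,r] = [q,r] − [p,r] + [p,q]. For instance
  ∂[2,4,8] = [4,8] − [2,8] + [2,4],
  ∂[0,2,3] = [2,3] − [0,3] + [0,2].
This gives a 27×18 integer matrix of rank 17; reducing to Smith normal form yields diagonal entries (1,1,1,1,1,1,1,1,1,1,1,1,1,1,1,1,1).

From H_k ≅ ker(∂_k) / im(∂_{k+1}) we obtain:

  H_0: rank C_0 − rank ∂_1 = 9 − 8 = 1, and the invariant factors of ∂_1 are all 1, so H_0 = Z.
  H_1: rank ker ∂_1 − rank ∂_2 = (27 − 8) − 17 = 2, and the invariant factors of ∂_2 are all 1, so H_1 = Z^2.
  H_2: rank ker ∂_2 − rank ∂_3 = (18 − 17) − 0 = 1, and there is no ∂_3, so H_2 = Z.

As a check, the Euler characteristic is 9 − 27 + 18 = 0, which agrees with 1 − 2 + 1 = 0.
(K is a triangulation of the torus T^2.)

H_0 = Z,  H_1 = Z^2,  H_2 = Z.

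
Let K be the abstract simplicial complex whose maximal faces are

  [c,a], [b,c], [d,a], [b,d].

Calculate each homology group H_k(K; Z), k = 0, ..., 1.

H_0 ≅ Z,  H_1 ≅ Z.

Take the total order a < b < c < d on the vertex set. Then K (dimension 1) consists of the simplices:

  0-simplices (4): a, b, c, d
  1-simplices (4): ac, ad, bc, bd

giving chain groups C_0 ≅ Z^4, C_1 ≅ Z^4.

∂_1: C_1 → C_0 sends each edge [p,q] (with p < q) to q − p.
The 4×4 boundary matrix has rank 3 and Smith normal form diag(1,1,1).

Now H_k = ker ∂_k / im ∂_{k+1}, so:

  H_0: rank C_0 − rank ∂_1 = 4 − 3 = 1, and the invariant factors of ∂_1 are all 1, so H_0 = Z.
  H_1: rank ker ∂_1 − rank ∂_2 = (4 − 3) − 0 = 1, and there is no ∂_2, so H_1 = Z.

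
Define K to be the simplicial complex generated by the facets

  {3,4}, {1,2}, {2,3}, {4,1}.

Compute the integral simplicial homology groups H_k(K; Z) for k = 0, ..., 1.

H_0 ≅ Z,  H_1 ≅ Z.

Order the vertices as 1 < 2 < 3 < 4. Listing each simplex with vertices in this order, K has dimension 1 with simplices:

  0-simplices (4): [1], [2], [3], [4]
  1-simplices (4): [1,2], [1,4], [2,3], [3,4]

so the chain groups are C_0 ≅ Z^4, C_1 ≅ Z^4.

∂_1: C_1 → C_0 maps an edge to its endpoints' difference, ∂[p,q] = q − p. For instance
  ∂[3,4] = [4] − [3].
The 4×4 boundary matrix has rank 3 and Smith normal form diag(1,1,1).

Now H_k = ker ∂_k / im ∂_{k+1}, so:

  H_0: rank C_0 − rank ∂_1 = 4 − 3 = 1, and the invariant factors of ∂_1 are all 1, so H_0 = Z.
  H_1: rank ker ∂_1 − rank ∂_2 = (4 − 3) − 0 = 1, and there is no ∂_2, so H_1 = Z.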